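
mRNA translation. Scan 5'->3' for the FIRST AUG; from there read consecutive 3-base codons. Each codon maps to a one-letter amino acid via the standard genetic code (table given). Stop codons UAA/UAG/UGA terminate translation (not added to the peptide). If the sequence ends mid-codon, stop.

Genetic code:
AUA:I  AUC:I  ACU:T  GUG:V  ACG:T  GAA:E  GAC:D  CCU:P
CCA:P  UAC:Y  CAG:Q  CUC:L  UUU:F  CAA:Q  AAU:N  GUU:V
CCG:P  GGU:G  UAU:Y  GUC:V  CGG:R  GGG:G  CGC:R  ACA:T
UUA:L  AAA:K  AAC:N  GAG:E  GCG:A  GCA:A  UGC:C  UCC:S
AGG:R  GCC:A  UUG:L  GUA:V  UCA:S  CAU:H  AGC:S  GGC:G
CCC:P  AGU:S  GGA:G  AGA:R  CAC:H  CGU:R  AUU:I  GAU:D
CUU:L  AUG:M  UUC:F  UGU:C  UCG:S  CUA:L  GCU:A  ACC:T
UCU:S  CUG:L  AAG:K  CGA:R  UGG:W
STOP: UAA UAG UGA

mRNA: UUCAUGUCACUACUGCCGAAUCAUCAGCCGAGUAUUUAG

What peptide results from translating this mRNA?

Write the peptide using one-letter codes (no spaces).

Answer: MSLLPNHQPSI

Derivation:
start AUG at pos 3
pos 3: AUG -> M; peptide=M
pos 6: UCA -> S; peptide=MS
pos 9: CUA -> L; peptide=MSL
pos 12: CUG -> L; peptide=MSLL
pos 15: CCG -> P; peptide=MSLLP
pos 18: AAU -> N; peptide=MSLLPN
pos 21: CAU -> H; peptide=MSLLPNH
pos 24: CAG -> Q; peptide=MSLLPNHQ
pos 27: CCG -> P; peptide=MSLLPNHQP
pos 30: AGU -> S; peptide=MSLLPNHQPS
pos 33: AUU -> I; peptide=MSLLPNHQPSI
pos 36: UAG -> STOP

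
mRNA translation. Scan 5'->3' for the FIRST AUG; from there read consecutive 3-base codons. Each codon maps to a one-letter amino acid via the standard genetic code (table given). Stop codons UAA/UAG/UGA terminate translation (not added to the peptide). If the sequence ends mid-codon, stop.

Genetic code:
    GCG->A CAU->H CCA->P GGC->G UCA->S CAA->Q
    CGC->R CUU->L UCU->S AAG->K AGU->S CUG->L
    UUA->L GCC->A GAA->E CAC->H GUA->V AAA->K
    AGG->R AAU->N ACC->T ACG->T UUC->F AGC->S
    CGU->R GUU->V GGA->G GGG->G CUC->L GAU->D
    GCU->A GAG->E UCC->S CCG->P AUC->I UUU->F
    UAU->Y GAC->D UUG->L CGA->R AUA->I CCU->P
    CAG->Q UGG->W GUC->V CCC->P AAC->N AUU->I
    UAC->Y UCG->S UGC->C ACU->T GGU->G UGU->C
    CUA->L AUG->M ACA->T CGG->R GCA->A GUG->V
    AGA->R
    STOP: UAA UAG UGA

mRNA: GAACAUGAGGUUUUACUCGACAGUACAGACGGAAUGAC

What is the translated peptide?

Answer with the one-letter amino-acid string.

Answer: MRFYSTVQTE

Derivation:
start AUG at pos 4
pos 4: AUG -> M; peptide=M
pos 7: AGG -> R; peptide=MR
pos 10: UUU -> F; peptide=MRF
pos 13: UAC -> Y; peptide=MRFY
pos 16: UCG -> S; peptide=MRFYS
pos 19: ACA -> T; peptide=MRFYST
pos 22: GUA -> V; peptide=MRFYSTV
pos 25: CAG -> Q; peptide=MRFYSTVQ
pos 28: ACG -> T; peptide=MRFYSTVQT
pos 31: GAA -> E; peptide=MRFYSTVQTE
pos 34: UGA -> STOP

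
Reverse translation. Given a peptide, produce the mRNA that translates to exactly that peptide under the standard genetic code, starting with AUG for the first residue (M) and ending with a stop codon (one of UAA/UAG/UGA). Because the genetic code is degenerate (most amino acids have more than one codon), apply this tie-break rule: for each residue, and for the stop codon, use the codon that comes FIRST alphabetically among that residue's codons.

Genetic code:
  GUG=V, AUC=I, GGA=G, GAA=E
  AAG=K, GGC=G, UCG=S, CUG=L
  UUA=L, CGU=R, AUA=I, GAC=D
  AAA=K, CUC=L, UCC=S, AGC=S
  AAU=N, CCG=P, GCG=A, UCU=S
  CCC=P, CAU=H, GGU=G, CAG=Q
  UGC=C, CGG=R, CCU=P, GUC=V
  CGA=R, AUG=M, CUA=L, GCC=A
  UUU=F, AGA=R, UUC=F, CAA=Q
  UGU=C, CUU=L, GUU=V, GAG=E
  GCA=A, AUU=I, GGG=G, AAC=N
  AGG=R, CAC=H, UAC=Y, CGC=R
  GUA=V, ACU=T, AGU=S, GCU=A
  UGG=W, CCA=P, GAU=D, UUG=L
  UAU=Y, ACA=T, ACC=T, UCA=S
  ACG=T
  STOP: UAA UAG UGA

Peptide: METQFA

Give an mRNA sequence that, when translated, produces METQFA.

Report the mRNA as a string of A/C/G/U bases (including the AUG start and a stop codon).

residue 1: M -> AUG (start codon)
residue 2: E codons sorted = GAA,GAG -> pick first = GAA
residue 3: T codons sorted = ACA,ACC,ACG,ACU -> pick first = ACA
residue 4: Q codons sorted = CAA,CAG -> pick first = CAA
residue 5: F codons sorted = UUC,UUU -> pick first = UUC
residue 6: A codons sorted = GCA,GCC,GCG,GCU -> pick first = GCA
terminator: stop codons sorted = UAA,UAG,UGA -> pick first = UAA

Answer: mRNA: AUGGAAACACAAUUCGCAUAA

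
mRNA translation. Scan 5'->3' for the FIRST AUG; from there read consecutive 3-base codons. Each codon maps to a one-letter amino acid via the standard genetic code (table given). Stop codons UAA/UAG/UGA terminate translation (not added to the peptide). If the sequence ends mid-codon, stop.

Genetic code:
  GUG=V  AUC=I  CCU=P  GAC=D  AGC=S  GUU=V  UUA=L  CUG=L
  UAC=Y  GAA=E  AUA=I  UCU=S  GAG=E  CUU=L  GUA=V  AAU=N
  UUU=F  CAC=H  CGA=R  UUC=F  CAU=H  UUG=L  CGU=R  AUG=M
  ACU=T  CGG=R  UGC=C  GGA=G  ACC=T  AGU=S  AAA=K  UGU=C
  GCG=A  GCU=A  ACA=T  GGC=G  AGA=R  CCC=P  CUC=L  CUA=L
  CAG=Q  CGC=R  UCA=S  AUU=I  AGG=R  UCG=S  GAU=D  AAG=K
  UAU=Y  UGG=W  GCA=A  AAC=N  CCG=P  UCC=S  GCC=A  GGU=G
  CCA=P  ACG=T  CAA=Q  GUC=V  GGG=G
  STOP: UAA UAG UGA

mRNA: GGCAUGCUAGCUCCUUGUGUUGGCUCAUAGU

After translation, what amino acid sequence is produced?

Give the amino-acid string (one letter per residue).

Answer: MLAPCVGS

Derivation:
start AUG at pos 3
pos 3: AUG -> M; peptide=M
pos 6: CUA -> L; peptide=ML
pos 9: GCU -> A; peptide=MLA
pos 12: CCU -> P; peptide=MLAP
pos 15: UGU -> C; peptide=MLAPC
pos 18: GUU -> V; peptide=MLAPCV
pos 21: GGC -> G; peptide=MLAPCVG
pos 24: UCA -> S; peptide=MLAPCVGS
pos 27: UAG -> STOP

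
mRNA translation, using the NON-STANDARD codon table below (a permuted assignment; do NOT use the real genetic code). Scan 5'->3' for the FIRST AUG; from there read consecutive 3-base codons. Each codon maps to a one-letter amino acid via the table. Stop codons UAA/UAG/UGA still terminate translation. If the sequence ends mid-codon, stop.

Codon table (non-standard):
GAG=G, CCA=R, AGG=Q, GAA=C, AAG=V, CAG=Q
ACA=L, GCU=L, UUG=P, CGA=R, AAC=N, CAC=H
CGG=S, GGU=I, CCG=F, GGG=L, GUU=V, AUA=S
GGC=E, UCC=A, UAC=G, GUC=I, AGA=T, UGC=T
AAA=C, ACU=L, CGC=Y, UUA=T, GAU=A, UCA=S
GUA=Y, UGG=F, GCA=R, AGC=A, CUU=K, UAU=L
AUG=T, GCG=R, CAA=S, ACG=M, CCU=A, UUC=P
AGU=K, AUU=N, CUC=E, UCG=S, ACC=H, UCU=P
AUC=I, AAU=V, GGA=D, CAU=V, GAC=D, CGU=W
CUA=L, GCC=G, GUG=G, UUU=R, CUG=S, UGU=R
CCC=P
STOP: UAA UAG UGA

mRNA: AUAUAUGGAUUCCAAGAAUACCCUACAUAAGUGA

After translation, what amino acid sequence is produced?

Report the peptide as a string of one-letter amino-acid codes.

Answer: TAAVVHLVV

Derivation:
start AUG at pos 4
pos 4: AUG -> T; peptide=T
pos 7: GAU -> A; peptide=TA
pos 10: UCC -> A; peptide=TAA
pos 13: AAG -> V; peptide=TAAV
pos 16: AAU -> V; peptide=TAAVV
pos 19: ACC -> H; peptide=TAAVVH
pos 22: CUA -> L; peptide=TAAVVHL
pos 25: CAU -> V; peptide=TAAVVHLV
pos 28: AAG -> V; peptide=TAAVVHLVV
pos 31: UGA -> STOP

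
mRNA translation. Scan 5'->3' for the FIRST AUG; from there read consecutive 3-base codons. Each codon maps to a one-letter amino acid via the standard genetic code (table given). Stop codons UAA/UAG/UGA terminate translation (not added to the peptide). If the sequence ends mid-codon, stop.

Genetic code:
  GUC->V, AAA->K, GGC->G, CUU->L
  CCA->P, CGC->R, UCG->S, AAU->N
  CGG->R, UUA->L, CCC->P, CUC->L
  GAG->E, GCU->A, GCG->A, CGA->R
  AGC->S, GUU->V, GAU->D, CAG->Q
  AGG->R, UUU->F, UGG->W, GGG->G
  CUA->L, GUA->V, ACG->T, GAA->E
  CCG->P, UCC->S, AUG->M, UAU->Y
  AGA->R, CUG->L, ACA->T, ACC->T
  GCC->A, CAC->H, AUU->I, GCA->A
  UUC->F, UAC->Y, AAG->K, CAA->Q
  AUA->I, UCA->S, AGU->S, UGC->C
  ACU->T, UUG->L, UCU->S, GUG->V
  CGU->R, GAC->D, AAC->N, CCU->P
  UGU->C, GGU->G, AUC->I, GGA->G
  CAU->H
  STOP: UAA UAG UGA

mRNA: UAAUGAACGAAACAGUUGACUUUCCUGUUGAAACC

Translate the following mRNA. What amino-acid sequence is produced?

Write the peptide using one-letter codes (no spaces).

Answer: MNETVDFPVET

Derivation:
start AUG at pos 2
pos 2: AUG -> M; peptide=M
pos 5: AAC -> N; peptide=MN
pos 8: GAA -> E; peptide=MNE
pos 11: ACA -> T; peptide=MNET
pos 14: GUU -> V; peptide=MNETV
pos 17: GAC -> D; peptide=MNETVD
pos 20: UUU -> F; peptide=MNETVDF
pos 23: CCU -> P; peptide=MNETVDFP
pos 26: GUU -> V; peptide=MNETVDFPV
pos 29: GAA -> E; peptide=MNETVDFPVE
pos 32: ACC -> T; peptide=MNETVDFPVET
pos 35: only 0 nt remain (<3), stop (end of mRNA)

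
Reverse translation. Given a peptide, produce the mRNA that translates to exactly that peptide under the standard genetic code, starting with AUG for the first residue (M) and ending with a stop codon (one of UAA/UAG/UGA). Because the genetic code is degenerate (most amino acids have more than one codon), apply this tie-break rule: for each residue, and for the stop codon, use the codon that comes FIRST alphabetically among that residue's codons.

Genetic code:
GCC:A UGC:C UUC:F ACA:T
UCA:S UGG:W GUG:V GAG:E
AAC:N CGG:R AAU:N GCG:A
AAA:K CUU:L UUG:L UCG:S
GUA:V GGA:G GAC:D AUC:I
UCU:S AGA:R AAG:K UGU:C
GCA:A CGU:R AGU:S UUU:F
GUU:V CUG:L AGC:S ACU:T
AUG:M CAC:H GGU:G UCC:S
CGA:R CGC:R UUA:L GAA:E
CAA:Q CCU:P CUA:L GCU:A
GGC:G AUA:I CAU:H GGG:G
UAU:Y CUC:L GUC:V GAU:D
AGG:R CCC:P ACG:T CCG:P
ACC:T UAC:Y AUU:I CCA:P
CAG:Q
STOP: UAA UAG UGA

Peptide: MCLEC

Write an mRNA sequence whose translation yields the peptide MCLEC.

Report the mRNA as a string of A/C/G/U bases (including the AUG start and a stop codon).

residue 1: M -> AUG (start codon)
residue 2: C codons sorted = UGC,UGU -> pick first = UGC
residue 3: L codons sorted = CUA,CUC,CUG,CUU,UUA,UUG -> pick first = CUA
residue 4: E codons sorted = GAA,GAG -> pick first = GAA
residue 5: C codons sorted = UGC,UGU -> pick first = UGC
terminator: stop codons sorted = UAA,UAG,UGA -> pick first = UAA

Answer: mRNA: AUGUGCCUAGAAUGCUAA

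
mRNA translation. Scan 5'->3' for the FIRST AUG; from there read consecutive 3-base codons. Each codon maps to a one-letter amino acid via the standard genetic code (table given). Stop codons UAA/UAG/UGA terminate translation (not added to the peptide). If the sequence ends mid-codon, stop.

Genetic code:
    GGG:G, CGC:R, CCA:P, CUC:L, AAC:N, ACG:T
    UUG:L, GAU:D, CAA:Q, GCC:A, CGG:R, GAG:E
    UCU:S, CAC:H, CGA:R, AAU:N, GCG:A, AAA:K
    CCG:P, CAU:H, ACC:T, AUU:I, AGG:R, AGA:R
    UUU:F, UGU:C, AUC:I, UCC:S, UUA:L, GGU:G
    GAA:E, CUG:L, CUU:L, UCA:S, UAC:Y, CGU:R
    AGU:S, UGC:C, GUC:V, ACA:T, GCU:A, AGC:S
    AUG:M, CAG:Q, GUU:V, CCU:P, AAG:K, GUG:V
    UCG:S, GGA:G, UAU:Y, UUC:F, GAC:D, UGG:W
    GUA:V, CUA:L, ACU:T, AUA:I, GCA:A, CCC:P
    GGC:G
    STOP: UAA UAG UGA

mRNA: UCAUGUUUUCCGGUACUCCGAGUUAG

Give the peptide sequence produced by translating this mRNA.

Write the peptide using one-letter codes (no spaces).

start AUG at pos 2
pos 2: AUG -> M; peptide=M
pos 5: UUU -> F; peptide=MF
pos 8: UCC -> S; peptide=MFS
pos 11: GGU -> G; peptide=MFSG
pos 14: ACU -> T; peptide=MFSGT
pos 17: CCG -> P; peptide=MFSGTP
pos 20: AGU -> S; peptide=MFSGTPS
pos 23: UAG -> STOP

Answer: MFSGTPS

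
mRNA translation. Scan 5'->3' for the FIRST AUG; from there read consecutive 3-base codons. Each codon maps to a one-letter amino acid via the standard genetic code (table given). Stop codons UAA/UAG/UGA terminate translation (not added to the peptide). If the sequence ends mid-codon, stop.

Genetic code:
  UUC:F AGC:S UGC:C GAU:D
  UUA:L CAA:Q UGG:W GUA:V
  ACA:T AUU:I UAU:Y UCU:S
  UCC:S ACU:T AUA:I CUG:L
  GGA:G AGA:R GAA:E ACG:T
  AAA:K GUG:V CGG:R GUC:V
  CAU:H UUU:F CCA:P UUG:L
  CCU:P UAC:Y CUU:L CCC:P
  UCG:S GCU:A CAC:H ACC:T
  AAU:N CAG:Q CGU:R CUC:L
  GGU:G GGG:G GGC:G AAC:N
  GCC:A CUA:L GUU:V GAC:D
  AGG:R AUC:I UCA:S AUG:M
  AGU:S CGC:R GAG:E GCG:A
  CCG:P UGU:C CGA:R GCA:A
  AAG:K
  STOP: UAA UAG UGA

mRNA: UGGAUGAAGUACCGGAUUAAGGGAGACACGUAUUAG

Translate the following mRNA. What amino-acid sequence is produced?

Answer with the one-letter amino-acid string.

Answer: MKYRIKGDTY

Derivation:
start AUG at pos 3
pos 3: AUG -> M; peptide=M
pos 6: AAG -> K; peptide=MK
pos 9: UAC -> Y; peptide=MKY
pos 12: CGG -> R; peptide=MKYR
pos 15: AUU -> I; peptide=MKYRI
pos 18: AAG -> K; peptide=MKYRIK
pos 21: GGA -> G; peptide=MKYRIKG
pos 24: GAC -> D; peptide=MKYRIKGD
pos 27: ACG -> T; peptide=MKYRIKGDT
pos 30: UAU -> Y; peptide=MKYRIKGDTY
pos 33: UAG -> STOP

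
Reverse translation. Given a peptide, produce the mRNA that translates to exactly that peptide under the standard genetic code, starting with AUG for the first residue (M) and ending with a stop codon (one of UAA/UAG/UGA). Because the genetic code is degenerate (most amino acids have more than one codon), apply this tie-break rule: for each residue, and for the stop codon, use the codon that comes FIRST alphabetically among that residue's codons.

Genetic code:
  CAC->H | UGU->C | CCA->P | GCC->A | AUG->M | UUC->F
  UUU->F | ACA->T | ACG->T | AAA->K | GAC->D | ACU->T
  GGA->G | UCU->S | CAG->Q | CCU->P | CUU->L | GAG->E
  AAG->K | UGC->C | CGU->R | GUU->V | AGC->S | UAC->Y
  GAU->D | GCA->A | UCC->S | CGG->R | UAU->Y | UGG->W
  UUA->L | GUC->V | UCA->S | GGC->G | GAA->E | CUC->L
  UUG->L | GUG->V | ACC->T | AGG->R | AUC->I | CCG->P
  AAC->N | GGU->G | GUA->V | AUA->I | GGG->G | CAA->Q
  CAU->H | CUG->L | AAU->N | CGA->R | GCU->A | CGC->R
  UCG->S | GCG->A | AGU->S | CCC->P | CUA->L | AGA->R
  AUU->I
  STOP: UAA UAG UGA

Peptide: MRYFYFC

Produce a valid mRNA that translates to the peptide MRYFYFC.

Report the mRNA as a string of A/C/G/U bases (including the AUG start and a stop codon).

residue 1: M -> AUG (start codon)
residue 2: R codons sorted = AGA,AGG,CGA,CGC,CGG,CGU -> pick first = AGA
residue 3: Y codons sorted = UAC,UAU -> pick first = UAC
residue 4: F codons sorted = UUC,UUU -> pick first = UUC
residue 5: Y codons sorted = UAC,UAU -> pick first = UAC
residue 6: F codons sorted = UUC,UUU -> pick first = UUC
residue 7: C codons sorted = UGC,UGU -> pick first = UGC
terminator: stop codons sorted = UAA,UAG,UGA -> pick first = UAA

Answer: mRNA: AUGAGAUACUUCUACUUCUGCUAA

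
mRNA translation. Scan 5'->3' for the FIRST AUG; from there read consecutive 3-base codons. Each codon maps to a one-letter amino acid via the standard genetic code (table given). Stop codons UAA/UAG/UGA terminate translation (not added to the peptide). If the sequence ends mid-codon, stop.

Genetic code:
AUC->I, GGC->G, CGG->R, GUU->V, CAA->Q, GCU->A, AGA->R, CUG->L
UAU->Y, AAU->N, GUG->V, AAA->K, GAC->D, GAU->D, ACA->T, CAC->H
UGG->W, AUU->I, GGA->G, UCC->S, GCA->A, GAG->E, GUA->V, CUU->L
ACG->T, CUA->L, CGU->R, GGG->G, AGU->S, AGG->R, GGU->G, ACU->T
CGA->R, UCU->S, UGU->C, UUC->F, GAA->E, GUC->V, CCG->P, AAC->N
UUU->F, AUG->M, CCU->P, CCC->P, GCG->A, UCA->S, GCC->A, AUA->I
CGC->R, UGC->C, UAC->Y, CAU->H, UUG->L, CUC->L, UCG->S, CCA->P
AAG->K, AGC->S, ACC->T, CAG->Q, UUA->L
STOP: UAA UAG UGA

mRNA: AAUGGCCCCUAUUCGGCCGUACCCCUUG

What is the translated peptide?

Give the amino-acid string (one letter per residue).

Answer: MAPIRPYPL

Derivation:
start AUG at pos 1
pos 1: AUG -> M; peptide=M
pos 4: GCC -> A; peptide=MA
pos 7: CCU -> P; peptide=MAP
pos 10: AUU -> I; peptide=MAPI
pos 13: CGG -> R; peptide=MAPIR
pos 16: CCG -> P; peptide=MAPIRP
pos 19: UAC -> Y; peptide=MAPIRPY
pos 22: CCC -> P; peptide=MAPIRPYP
pos 25: UUG -> L; peptide=MAPIRPYPL
pos 28: only 0 nt remain (<3), stop (end of mRNA)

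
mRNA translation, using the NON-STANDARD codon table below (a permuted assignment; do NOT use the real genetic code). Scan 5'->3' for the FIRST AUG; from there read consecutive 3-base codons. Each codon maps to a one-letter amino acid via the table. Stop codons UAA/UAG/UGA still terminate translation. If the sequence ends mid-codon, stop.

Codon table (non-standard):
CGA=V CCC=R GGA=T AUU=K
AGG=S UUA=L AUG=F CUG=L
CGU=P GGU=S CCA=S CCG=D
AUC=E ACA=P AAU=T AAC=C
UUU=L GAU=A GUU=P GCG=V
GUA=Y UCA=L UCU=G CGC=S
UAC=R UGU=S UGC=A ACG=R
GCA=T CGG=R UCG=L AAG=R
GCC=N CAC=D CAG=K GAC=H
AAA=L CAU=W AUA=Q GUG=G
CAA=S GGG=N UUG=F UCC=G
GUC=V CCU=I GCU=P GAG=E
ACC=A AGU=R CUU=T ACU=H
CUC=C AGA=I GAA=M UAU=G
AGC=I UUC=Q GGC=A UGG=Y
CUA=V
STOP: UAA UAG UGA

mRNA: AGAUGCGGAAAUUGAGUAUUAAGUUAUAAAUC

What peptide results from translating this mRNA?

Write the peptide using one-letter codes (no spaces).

Answer: FRLFRKRL

Derivation:
start AUG at pos 2
pos 2: AUG -> F; peptide=F
pos 5: CGG -> R; peptide=FR
pos 8: AAA -> L; peptide=FRL
pos 11: UUG -> F; peptide=FRLF
pos 14: AGU -> R; peptide=FRLFR
pos 17: AUU -> K; peptide=FRLFRK
pos 20: AAG -> R; peptide=FRLFRKR
pos 23: UUA -> L; peptide=FRLFRKRL
pos 26: UAA -> STOP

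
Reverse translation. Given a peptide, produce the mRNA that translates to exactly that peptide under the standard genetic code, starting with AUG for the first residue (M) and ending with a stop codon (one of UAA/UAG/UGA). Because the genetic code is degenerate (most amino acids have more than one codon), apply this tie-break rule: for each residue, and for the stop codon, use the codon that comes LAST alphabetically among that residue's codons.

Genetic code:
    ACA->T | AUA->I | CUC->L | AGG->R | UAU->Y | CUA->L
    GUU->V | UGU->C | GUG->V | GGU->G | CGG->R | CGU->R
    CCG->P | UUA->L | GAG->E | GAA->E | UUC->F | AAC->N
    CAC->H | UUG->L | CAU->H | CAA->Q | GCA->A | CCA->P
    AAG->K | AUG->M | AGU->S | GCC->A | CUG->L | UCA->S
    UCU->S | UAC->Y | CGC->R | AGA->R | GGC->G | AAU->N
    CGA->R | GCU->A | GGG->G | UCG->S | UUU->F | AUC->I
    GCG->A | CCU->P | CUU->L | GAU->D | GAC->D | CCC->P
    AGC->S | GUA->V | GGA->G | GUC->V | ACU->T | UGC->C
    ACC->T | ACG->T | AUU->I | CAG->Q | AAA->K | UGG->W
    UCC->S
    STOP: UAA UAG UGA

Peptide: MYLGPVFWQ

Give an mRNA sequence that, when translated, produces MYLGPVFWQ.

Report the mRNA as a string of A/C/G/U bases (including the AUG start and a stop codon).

residue 1: M -> AUG (start codon)
residue 2: Y codons sorted = UAC,UAU -> pick last = UAU
residue 3: L codons sorted = CUA,CUC,CUG,CUU,UUA,UUG -> pick last = UUG
residue 4: G codons sorted = GGA,GGC,GGG,GGU -> pick last = GGU
residue 5: P codons sorted = CCA,CCC,CCG,CCU -> pick last = CCU
residue 6: V codons sorted = GUA,GUC,GUG,GUU -> pick last = GUU
residue 7: F codons sorted = UUC,UUU -> pick last = UUU
residue 8: W -> UGG (only codon)
residue 9: Q codons sorted = CAA,CAG -> pick last = CAG
terminator: stop codons sorted = UAA,UAG,UGA -> pick last = UGA

Answer: mRNA: AUGUAUUUGGGUCCUGUUUUUUGGCAGUGA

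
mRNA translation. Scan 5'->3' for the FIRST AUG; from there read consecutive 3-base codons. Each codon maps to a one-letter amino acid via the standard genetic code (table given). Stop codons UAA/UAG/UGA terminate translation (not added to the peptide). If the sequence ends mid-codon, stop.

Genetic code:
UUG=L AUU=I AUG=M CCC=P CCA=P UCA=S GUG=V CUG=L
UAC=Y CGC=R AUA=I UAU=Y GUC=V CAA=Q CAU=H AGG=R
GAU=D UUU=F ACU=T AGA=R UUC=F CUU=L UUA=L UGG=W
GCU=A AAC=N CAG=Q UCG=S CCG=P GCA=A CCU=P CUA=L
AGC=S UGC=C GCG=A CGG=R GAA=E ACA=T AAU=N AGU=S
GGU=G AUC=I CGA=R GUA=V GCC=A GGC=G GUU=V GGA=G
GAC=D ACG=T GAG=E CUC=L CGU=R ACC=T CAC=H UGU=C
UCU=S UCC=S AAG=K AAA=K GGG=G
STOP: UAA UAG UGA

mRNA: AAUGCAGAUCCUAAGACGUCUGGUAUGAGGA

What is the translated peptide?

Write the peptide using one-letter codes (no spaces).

Answer: MQILRRLV

Derivation:
start AUG at pos 1
pos 1: AUG -> M; peptide=M
pos 4: CAG -> Q; peptide=MQ
pos 7: AUC -> I; peptide=MQI
pos 10: CUA -> L; peptide=MQIL
pos 13: AGA -> R; peptide=MQILR
pos 16: CGU -> R; peptide=MQILRR
pos 19: CUG -> L; peptide=MQILRRL
pos 22: GUA -> V; peptide=MQILRRLV
pos 25: UGA -> STOP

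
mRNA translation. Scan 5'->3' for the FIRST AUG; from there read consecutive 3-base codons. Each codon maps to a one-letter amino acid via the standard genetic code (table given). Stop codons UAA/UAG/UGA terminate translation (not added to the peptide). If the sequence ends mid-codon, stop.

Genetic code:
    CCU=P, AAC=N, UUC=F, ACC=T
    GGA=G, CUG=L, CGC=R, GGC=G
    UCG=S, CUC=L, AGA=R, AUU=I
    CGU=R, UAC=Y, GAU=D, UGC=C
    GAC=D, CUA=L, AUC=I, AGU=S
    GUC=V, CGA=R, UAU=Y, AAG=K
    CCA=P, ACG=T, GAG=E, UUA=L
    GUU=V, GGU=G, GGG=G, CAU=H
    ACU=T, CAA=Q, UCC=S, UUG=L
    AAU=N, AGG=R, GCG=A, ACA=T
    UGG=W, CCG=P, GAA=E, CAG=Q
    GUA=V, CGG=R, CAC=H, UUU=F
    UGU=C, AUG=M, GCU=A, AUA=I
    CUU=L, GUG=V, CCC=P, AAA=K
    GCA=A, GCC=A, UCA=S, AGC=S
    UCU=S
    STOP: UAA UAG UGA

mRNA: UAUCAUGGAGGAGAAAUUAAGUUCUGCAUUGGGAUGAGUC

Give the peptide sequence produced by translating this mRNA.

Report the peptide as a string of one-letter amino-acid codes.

Answer: MEEKLSSALG

Derivation:
start AUG at pos 4
pos 4: AUG -> M; peptide=M
pos 7: GAG -> E; peptide=ME
pos 10: GAG -> E; peptide=MEE
pos 13: AAA -> K; peptide=MEEK
pos 16: UUA -> L; peptide=MEEKL
pos 19: AGU -> S; peptide=MEEKLS
pos 22: UCU -> S; peptide=MEEKLSS
pos 25: GCA -> A; peptide=MEEKLSSA
pos 28: UUG -> L; peptide=MEEKLSSAL
pos 31: GGA -> G; peptide=MEEKLSSALG
pos 34: UGA -> STOP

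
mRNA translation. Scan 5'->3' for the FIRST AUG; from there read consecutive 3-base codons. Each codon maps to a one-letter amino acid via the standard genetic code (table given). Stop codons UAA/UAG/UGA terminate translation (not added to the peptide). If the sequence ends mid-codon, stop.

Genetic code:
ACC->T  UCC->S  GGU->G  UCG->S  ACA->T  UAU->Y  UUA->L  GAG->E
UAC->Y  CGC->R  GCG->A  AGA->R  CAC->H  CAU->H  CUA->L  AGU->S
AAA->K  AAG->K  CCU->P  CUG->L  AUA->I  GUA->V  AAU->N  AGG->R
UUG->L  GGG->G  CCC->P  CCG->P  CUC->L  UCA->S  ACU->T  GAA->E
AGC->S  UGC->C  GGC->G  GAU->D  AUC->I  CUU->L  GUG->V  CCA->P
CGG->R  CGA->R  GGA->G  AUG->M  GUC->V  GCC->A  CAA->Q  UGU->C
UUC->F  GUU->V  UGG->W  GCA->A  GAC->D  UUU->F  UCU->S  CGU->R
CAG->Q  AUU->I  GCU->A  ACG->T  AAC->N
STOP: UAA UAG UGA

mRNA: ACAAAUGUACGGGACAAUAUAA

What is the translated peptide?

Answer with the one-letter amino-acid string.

start AUG at pos 4
pos 4: AUG -> M; peptide=M
pos 7: UAC -> Y; peptide=MY
pos 10: GGG -> G; peptide=MYG
pos 13: ACA -> T; peptide=MYGT
pos 16: AUA -> I; peptide=MYGTI
pos 19: UAA -> STOP

Answer: MYGTI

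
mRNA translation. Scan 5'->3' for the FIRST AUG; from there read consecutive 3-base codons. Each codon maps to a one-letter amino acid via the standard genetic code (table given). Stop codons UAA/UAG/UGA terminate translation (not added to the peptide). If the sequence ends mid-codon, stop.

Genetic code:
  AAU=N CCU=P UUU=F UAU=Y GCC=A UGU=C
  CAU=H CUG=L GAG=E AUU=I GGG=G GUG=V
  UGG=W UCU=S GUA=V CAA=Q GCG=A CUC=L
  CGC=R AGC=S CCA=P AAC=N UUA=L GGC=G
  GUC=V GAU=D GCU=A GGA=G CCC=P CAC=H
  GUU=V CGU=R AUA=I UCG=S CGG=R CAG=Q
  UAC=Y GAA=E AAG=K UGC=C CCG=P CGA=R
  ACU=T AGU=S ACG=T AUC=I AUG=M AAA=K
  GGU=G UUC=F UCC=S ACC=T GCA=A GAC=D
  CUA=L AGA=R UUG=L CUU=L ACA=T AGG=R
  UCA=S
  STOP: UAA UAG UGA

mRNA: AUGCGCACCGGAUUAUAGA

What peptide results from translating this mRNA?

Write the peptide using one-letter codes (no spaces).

Answer: MRTGL

Derivation:
start AUG at pos 0
pos 0: AUG -> M; peptide=M
pos 3: CGC -> R; peptide=MR
pos 6: ACC -> T; peptide=MRT
pos 9: GGA -> G; peptide=MRTG
pos 12: UUA -> L; peptide=MRTGL
pos 15: UAG -> STOP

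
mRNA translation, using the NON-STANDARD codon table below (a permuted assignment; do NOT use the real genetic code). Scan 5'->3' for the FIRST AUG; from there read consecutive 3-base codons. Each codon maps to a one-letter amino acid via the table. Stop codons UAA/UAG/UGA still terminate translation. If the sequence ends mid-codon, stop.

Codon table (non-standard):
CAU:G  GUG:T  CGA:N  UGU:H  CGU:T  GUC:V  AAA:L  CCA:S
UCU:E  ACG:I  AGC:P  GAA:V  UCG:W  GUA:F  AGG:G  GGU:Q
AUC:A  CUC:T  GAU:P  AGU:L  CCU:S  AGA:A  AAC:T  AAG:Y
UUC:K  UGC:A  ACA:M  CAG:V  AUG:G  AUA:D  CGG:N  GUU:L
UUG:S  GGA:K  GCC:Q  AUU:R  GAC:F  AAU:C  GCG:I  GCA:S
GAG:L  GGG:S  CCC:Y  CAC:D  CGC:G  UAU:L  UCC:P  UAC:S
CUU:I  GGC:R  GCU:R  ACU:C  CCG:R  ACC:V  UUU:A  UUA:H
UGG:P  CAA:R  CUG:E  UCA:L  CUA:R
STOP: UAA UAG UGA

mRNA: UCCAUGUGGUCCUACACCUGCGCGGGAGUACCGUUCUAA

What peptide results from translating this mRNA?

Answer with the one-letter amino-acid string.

start AUG at pos 3
pos 3: AUG -> G; peptide=G
pos 6: UGG -> P; peptide=GP
pos 9: UCC -> P; peptide=GPP
pos 12: UAC -> S; peptide=GPPS
pos 15: ACC -> V; peptide=GPPSV
pos 18: UGC -> A; peptide=GPPSVA
pos 21: GCG -> I; peptide=GPPSVAI
pos 24: GGA -> K; peptide=GPPSVAIK
pos 27: GUA -> F; peptide=GPPSVAIKF
pos 30: CCG -> R; peptide=GPPSVAIKFR
pos 33: UUC -> K; peptide=GPPSVAIKFRK
pos 36: UAA -> STOP

Answer: GPPSVAIKFRK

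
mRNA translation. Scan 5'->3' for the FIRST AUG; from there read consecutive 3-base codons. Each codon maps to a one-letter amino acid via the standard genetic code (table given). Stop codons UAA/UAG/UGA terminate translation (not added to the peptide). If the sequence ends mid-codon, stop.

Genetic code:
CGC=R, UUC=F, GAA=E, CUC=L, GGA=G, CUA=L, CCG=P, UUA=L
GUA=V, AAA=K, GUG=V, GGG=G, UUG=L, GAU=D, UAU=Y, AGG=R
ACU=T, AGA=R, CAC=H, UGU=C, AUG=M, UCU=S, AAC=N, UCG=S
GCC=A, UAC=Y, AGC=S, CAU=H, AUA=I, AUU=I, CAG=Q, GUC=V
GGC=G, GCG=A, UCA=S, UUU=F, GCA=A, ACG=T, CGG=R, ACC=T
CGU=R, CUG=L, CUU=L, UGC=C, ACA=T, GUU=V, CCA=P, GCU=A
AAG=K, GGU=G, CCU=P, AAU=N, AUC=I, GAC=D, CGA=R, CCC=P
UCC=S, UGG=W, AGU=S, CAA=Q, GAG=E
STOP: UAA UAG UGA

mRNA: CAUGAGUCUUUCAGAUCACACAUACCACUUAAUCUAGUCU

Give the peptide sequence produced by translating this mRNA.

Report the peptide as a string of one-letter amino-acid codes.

start AUG at pos 1
pos 1: AUG -> M; peptide=M
pos 4: AGU -> S; peptide=MS
pos 7: CUU -> L; peptide=MSL
pos 10: UCA -> S; peptide=MSLS
pos 13: GAU -> D; peptide=MSLSD
pos 16: CAC -> H; peptide=MSLSDH
pos 19: ACA -> T; peptide=MSLSDHT
pos 22: UAC -> Y; peptide=MSLSDHTY
pos 25: CAC -> H; peptide=MSLSDHTYH
pos 28: UUA -> L; peptide=MSLSDHTYHL
pos 31: AUC -> I; peptide=MSLSDHTYHLI
pos 34: UAG -> STOP

Answer: MSLSDHTYHLI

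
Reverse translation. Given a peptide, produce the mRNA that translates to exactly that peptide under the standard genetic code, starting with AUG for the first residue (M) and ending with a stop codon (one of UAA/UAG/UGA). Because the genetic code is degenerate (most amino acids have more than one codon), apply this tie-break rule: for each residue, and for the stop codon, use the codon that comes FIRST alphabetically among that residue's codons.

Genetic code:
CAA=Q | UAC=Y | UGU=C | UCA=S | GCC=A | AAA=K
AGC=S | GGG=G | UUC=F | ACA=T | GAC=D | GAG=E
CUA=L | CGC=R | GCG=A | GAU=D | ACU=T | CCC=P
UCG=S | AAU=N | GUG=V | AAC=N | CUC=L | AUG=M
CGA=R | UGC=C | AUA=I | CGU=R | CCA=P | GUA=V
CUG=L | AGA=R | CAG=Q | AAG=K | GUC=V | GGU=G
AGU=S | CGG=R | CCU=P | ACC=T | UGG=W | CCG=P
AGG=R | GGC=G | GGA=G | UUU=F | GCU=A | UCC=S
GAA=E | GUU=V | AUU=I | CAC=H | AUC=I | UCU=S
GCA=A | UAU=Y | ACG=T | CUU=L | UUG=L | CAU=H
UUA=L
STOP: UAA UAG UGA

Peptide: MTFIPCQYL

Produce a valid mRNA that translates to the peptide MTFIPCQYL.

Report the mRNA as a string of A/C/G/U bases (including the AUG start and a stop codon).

residue 1: M -> AUG (start codon)
residue 2: T codons sorted = ACA,ACC,ACG,ACU -> pick first = ACA
residue 3: F codons sorted = UUC,UUU -> pick first = UUC
residue 4: I codons sorted = AUA,AUC,AUU -> pick first = AUA
residue 5: P codons sorted = CCA,CCC,CCG,CCU -> pick first = CCA
residue 6: C codons sorted = UGC,UGU -> pick first = UGC
residue 7: Q codons sorted = CAA,CAG -> pick first = CAA
residue 8: Y codons sorted = UAC,UAU -> pick first = UAC
residue 9: L codons sorted = CUA,CUC,CUG,CUU,UUA,UUG -> pick first = CUA
terminator: stop codons sorted = UAA,UAG,UGA -> pick first = UAA

Answer: mRNA: AUGACAUUCAUACCAUGCCAAUACCUAUAA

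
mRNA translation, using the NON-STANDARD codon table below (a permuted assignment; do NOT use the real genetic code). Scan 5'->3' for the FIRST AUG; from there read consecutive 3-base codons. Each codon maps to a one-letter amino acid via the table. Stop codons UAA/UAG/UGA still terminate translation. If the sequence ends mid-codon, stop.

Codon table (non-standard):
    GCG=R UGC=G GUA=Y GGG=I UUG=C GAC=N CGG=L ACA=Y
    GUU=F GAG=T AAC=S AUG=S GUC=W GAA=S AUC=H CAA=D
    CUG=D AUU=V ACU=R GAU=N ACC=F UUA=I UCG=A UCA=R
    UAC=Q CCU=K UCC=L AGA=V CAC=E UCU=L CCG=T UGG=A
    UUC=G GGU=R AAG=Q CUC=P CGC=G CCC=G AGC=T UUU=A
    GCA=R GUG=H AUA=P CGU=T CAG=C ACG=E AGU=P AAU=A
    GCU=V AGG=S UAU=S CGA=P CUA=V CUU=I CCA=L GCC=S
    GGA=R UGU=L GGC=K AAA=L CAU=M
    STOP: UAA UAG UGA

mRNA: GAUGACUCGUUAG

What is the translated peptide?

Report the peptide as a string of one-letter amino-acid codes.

Answer: SRT

Derivation:
start AUG at pos 1
pos 1: AUG -> S; peptide=S
pos 4: ACU -> R; peptide=SR
pos 7: CGU -> T; peptide=SRT
pos 10: UAG -> STOP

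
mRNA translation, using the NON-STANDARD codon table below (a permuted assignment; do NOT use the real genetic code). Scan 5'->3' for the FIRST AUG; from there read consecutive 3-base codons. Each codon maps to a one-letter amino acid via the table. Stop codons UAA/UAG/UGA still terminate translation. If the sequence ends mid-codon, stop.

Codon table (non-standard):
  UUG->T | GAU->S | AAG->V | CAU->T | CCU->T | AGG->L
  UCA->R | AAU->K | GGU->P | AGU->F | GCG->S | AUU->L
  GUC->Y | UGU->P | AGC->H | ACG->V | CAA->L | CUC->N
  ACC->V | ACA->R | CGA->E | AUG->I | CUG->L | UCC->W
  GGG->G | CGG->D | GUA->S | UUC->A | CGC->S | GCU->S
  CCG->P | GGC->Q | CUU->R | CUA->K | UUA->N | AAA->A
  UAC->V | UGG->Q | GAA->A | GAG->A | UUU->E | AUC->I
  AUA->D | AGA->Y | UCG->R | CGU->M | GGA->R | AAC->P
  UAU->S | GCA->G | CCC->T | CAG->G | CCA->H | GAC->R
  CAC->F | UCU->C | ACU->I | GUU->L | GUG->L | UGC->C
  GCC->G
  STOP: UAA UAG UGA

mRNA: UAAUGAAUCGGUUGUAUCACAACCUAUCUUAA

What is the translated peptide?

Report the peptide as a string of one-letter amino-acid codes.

start AUG at pos 2
pos 2: AUG -> I; peptide=I
pos 5: AAU -> K; peptide=IK
pos 8: CGG -> D; peptide=IKD
pos 11: UUG -> T; peptide=IKDT
pos 14: UAU -> S; peptide=IKDTS
pos 17: CAC -> F; peptide=IKDTSF
pos 20: AAC -> P; peptide=IKDTSFP
pos 23: CUA -> K; peptide=IKDTSFPK
pos 26: UCU -> C; peptide=IKDTSFPKC
pos 29: UAA -> STOP

Answer: IKDTSFPKC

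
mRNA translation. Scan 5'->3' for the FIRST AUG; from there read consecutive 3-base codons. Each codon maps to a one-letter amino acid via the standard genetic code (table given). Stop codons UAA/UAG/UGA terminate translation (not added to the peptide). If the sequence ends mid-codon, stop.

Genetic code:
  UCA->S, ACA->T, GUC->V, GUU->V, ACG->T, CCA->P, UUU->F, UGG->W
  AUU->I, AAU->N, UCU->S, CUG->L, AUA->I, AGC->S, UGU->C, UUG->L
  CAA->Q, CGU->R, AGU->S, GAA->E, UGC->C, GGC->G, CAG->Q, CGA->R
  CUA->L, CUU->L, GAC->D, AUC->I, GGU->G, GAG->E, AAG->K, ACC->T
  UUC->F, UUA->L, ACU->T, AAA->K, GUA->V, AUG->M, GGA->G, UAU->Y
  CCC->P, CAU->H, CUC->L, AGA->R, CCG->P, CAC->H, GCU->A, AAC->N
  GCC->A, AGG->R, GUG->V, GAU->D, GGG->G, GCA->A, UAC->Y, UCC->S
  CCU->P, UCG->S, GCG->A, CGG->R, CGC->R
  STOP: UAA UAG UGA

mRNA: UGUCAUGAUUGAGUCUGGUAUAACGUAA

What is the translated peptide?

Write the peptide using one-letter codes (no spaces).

Answer: MIESGIT

Derivation:
start AUG at pos 4
pos 4: AUG -> M; peptide=M
pos 7: AUU -> I; peptide=MI
pos 10: GAG -> E; peptide=MIE
pos 13: UCU -> S; peptide=MIES
pos 16: GGU -> G; peptide=MIESG
pos 19: AUA -> I; peptide=MIESGI
pos 22: ACG -> T; peptide=MIESGIT
pos 25: UAA -> STOP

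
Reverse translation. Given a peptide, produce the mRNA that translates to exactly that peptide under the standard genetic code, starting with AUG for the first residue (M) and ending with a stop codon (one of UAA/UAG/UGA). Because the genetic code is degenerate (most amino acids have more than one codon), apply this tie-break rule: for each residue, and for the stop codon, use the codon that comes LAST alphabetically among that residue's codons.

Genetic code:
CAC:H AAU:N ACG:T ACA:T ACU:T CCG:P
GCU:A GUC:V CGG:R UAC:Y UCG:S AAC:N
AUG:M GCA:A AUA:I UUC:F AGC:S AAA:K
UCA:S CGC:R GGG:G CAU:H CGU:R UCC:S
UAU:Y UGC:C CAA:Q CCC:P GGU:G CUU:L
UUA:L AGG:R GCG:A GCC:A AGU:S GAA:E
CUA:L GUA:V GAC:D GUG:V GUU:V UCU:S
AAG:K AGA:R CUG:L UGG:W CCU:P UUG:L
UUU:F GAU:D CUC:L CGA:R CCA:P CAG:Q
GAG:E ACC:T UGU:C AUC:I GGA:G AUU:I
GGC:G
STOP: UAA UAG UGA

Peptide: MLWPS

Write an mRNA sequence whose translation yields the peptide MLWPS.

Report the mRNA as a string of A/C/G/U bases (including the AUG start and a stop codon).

Answer: mRNA: AUGUUGUGGCCUUCUUGA

Derivation:
residue 1: M -> AUG (start codon)
residue 2: L codons sorted = CUA,CUC,CUG,CUU,UUA,UUG -> pick last = UUG
residue 3: W -> UGG (only codon)
residue 4: P codons sorted = CCA,CCC,CCG,CCU -> pick last = CCU
residue 5: S codons sorted = AGC,AGU,UCA,UCC,UCG,UCU -> pick last = UCU
terminator: stop codons sorted = UAA,UAG,UGA -> pick last = UGA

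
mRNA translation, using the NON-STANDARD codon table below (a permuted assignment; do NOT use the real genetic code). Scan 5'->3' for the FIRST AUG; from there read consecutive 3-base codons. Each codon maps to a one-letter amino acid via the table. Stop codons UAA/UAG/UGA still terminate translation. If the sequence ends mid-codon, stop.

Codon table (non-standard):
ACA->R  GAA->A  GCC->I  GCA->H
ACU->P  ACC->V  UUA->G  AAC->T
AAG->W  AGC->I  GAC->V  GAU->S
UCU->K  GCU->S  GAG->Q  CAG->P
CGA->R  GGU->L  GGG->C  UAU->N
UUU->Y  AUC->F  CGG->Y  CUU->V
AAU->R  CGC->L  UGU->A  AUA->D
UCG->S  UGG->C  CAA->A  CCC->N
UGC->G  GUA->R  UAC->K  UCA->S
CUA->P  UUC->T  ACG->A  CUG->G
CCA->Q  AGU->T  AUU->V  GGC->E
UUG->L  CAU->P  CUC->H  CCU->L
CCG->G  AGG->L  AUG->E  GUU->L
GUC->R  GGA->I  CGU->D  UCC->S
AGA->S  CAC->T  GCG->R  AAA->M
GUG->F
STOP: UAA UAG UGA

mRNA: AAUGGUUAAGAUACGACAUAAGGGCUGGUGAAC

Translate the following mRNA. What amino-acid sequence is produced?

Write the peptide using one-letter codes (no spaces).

Answer: ELWDRPWEC

Derivation:
start AUG at pos 1
pos 1: AUG -> E; peptide=E
pos 4: GUU -> L; peptide=EL
pos 7: AAG -> W; peptide=ELW
pos 10: AUA -> D; peptide=ELWD
pos 13: CGA -> R; peptide=ELWDR
pos 16: CAU -> P; peptide=ELWDRP
pos 19: AAG -> W; peptide=ELWDRPW
pos 22: GGC -> E; peptide=ELWDRPWE
pos 25: UGG -> C; peptide=ELWDRPWEC
pos 28: UGA -> STOP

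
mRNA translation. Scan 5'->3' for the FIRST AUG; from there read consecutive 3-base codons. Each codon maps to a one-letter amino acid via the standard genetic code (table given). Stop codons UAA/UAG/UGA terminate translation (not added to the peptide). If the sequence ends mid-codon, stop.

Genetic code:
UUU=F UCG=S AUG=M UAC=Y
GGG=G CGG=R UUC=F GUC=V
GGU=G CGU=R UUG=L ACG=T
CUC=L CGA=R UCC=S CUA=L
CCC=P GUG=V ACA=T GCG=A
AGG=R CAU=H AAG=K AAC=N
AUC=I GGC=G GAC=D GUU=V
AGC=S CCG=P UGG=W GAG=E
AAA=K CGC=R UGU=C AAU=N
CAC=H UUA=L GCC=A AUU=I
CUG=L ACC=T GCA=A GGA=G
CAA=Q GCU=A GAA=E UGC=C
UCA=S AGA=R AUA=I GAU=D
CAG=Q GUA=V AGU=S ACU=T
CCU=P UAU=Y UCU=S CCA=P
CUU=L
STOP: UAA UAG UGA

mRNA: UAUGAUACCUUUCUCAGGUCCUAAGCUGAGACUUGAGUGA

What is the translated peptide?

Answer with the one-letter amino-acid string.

start AUG at pos 1
pos 1: AUG -> M; peptide=M
pos 4: AUA -> I; peptide=MI
pos 7: CCU -> P; peptide=MIP
pos 10: UUC -> F; peptide=MIPF
pos 13: UCA -> S; peptide=MIPFS
pos 16: GGU -> G; peptide=MIPFSG
pos 19: CCU -> P; peptide=MIPFSGP
pos 22: AAG -> K; peptide=MIPFSGPK
pos 25: CUG -> L; peptide=MIPFSGPKL
pos 28: AGA -> R; peptide=MIPFSGPKLR
pos 31: CUU -> L; peptide=MIPFSGPKLRL
pos 34: GAG -> E; peptide=MIPFSGPKLRLE
pos 37: UGA -> STOP

Answer: MIPFSGPKLRLE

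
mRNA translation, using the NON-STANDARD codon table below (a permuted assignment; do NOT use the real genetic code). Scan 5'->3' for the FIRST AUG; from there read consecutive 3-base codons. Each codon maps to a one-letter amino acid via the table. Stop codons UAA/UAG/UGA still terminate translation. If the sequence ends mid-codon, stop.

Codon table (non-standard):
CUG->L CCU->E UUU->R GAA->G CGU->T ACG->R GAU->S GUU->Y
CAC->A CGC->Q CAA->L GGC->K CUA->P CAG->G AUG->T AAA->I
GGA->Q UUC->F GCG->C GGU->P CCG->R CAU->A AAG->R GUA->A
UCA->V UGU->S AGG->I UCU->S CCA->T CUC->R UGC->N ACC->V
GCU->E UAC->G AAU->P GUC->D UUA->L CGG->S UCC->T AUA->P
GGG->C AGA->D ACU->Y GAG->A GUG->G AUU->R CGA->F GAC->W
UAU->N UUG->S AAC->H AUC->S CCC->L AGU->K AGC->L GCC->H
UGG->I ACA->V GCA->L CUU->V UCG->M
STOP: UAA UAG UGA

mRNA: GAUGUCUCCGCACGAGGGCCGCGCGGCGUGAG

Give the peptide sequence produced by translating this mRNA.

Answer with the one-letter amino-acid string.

Answer: TSRAAKQCC

Derivation:
start AUG at pos 1
pos 1: AUG -> T; peptide=T
pos 4: UCU -> S; peptide=TS
pos 7: CCG -> R; peptide=TSR
pos 10: CAC -> A; peptide=TSRA
pos 13: GAG -> A; peptide=TSRAA
pos 16: GGC -> K; peptide=TSRAAK
pos 19: CGC -> Q; peptide=TSRAAKQ
pos 22: GCG -> C; peptide=TSRAAKQC
pos 25: GCG -> C; peptide=TSRAAKQCC
pos 28: UGA -> STOP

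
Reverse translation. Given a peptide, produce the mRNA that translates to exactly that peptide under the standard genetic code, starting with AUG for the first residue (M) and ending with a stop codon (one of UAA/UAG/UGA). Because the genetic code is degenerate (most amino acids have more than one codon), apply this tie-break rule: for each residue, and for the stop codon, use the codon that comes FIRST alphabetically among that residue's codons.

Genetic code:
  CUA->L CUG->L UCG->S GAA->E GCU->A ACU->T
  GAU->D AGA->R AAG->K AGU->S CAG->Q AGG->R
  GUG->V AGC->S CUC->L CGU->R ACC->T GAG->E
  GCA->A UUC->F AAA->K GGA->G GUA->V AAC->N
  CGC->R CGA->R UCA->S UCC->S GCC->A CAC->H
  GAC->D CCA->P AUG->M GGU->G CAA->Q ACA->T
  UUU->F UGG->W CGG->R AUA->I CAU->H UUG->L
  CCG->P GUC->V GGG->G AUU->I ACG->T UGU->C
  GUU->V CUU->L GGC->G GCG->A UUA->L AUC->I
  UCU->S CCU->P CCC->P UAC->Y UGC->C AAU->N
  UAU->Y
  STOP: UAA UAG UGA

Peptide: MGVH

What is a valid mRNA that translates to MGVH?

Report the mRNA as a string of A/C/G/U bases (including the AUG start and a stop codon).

Answer: mRNA: AUGGGAGUACACUAA

Derivation:
residue 1: M -> AUG (start codon)
residue 2: G codons sorted = GGA,GGC,GGG,GGU -> pick first = GGA
residue 3: V codons sorted = GUA,GUC,GUG,GUU -> pick first = GUA
residue 4: H codons sorted = CAC,CAU -> pick first = CAC
terminator: stop codons sorted = UAA,UAG,UGA -> pick first = UAA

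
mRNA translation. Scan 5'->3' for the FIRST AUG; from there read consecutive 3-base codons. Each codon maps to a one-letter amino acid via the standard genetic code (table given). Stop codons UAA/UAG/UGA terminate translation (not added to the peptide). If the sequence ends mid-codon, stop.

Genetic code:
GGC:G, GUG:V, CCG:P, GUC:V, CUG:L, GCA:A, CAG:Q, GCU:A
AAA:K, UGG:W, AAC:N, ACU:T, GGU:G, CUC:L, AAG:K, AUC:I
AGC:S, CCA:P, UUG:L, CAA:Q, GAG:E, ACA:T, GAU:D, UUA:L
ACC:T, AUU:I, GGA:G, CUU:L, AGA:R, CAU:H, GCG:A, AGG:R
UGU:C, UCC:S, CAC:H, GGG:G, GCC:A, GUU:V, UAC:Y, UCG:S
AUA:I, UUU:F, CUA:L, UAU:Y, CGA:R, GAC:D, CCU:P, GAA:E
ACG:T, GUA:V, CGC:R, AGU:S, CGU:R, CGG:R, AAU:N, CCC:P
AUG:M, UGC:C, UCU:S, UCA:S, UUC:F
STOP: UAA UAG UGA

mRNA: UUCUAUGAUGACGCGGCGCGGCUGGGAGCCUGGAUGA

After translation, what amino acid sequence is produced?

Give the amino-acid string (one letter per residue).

start AUG at pos 4
pos 4: AUG -> M; peptide=M
pos 7: AUG -> M; peptide=MM
pos 10: ACG -> T; peptide=MMT
pos 13: CGG -> R; peptide=MMTR
pos 16: CGC -> R; peptide=MMTRR
pos 19: GGC -> G; peptide=MMTRRG
pos 22: UGG -> W; peptide=MMTRRGW
pos 25: GAG -> E; peptide=MMTRRGWE
pos 28: CCU -> P; peptide=MMTRRGWEP
pos 31: GGA -> G; peptide=MMTRRGWEPG
pos 34: UGA -> STOP

Answer: MMTRRGWEPG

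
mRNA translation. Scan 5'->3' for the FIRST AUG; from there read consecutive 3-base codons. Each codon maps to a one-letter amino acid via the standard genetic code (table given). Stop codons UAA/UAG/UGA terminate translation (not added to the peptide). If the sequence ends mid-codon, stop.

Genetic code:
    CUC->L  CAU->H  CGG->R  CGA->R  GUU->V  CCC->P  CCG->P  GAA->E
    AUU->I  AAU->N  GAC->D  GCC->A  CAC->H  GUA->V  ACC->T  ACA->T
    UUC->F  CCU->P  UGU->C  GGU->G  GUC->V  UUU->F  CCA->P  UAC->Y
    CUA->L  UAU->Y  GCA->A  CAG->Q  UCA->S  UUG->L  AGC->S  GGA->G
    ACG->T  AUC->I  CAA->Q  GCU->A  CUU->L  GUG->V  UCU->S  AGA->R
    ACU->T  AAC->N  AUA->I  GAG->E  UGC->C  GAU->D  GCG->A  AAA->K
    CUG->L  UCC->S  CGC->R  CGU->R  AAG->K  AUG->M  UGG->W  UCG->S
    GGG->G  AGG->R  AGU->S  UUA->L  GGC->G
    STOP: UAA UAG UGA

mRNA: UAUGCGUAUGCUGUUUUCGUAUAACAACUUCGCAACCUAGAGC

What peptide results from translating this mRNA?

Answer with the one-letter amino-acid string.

start AUG at pos 1
pos 1: AUG -> M; peptide=M
pos 4: CGU -> R; peptide=MR
pos 7: AUG -> M; peptide=MRM
pos 10: CUG -> L; peptide=MRML
pos 13: UUU -> F; peptide=MRMLF
pos 16: UCG -> S; peptide=MRMLFS
pos 19: UAU -> Y; peptide=MRMLFSY
pos 22: AAC -> N; peptide=MRMLFSYN
pos 25: AAC -> N; peptide=MRMLFSYNN
pos 28: UUC -> F; peptide=MRMLFSYNNF
pos 31: GCA -> A; peptide=MRMLFSYNNFA
pos 34: ACC -> T; peptide=MRMLFSYNNFAT
pos 37: UAG -> STOP

Answer: MRMLFSYNNFAT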